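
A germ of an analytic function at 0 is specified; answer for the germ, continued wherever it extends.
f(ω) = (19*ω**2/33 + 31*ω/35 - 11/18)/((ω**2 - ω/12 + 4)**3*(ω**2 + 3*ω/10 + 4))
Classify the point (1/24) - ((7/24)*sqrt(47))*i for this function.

The point is a pole of order 3.

The denominator factor ω**2 - ω/12 + 4 vanishes at (1/24) - ((7/24)*sqrt(47))*i and appears to the power 3; the numerator there equals (-956419/332640) - ((12941/47520)*sqrt(47))*i, nonzero, and no other factor vanishes.
Hence a pole whose order is the multiplicity, 3.


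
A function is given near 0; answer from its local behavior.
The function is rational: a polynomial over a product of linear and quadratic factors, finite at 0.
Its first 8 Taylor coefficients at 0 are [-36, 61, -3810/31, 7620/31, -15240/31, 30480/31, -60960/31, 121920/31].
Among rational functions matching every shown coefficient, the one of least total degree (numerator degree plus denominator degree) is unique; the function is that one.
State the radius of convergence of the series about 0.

The radius of convergence is 1/2.

No rational of total degree below 3 reproduces all 8 coefficients; solving the [2/1] Pade equations on them gives f(u) = (-14*u**2/31 - 11*u/2 - 18)/(u + 1/2), whose expansion matches every shown term.
Denominator factor (u + 1/2): pole of order 1 at -1/2, modulus 1/2.
The radius of convergence is the smallest modulus among the singular points: 1/2.


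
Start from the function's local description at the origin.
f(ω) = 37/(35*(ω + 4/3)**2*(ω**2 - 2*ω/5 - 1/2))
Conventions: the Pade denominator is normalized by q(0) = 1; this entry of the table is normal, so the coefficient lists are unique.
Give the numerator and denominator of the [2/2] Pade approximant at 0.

Taylor coefficients needed (expand at 0): a_0 = -333/280, a_1 = 7659/2800, a_2 = -736263/112000, a_3 = 7132527/560000, a_4 = -1129782753/44800000.
Write the denominator as Q(ω) = 1 + q1*ω + q2*ω^2. Requiring Q*f - P = O(ω^5) with deg P <= 2 kills the coefficients of ω^3..ω^4 in Q*f:
  ω^3: a_3 + q1*a_2 + q2*a_1 = 0, i.e. 7132527/560000 + (-736263/112000)*q1 + (7659/2800)*q2 = 0.
  ω^4: a_4 + q1*a_3 + q2*a_2 = 0, i.e. -1129782753/44800000 + (7132527/560000)*q1 + (-736263/112000)*q2 = 0.
Solving this linear system: q1 = 667271/378970, q2 = -1287787/3031760.
The numerator is Q*f truncated at degree 2: P0 = a_0 = -333/280; P1 = a_1 + q1*a_0 = 1701297/2652790; P2 = a_2 + q1*a_1 + q2*a_0 = -6644349/5305580.

The Pade approximant has numerator coefficients [-333/280, 1701297/2652790, -6644349/5305580]; denominator coefficients [1, 667271/378970, -1287787/3031760].


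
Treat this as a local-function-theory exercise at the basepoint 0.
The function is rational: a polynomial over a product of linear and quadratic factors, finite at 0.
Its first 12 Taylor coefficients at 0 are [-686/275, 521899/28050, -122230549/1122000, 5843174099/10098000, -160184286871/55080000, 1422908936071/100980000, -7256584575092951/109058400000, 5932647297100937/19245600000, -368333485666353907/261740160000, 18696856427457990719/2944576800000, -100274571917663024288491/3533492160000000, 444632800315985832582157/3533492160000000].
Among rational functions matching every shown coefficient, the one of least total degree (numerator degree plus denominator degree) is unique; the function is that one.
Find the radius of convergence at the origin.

The radius of convergence is -3/4 + (1/28)*sqrt(777).

No rational of total degree below 10 reproduces all 12 coefficients; solving the [2/8] Pade equations on them gives f(ω) = (-ω**2/16 - 9*ω/34 - 14/11)/((ω**2 - 3*ω/2 - 3/7)**2*(ω**2 + 5*ω/9 + 5/3)**2), whose expansion matches every shown term.
Denominator factor (ω**2 + 5*ω/9 + 5/3)^2: discriminant -515/81, complex-conjugate roots (-5/18) + ((1/18)*sqrt(515))*i and (-5/18) - ((1/18)*sqrt(515))*i; poles of order 2, moduli (1/3)*sqrt(15) and (1/3)*sqrt(15).
Denominator factor (ω**2 - 3*ω/2 - 3/7)^2: discriminant 111/28, real irrational roots 3/4 + (1/28)*sqrt(777) and 3/4 - (1/28)*sqrt(777); poles of order 2, moduli 3/4 + (1/28)*sqrt(777) and -3/4 + (1/28)*sqrt(777).
The radius of convergence is the smallest modulus among the singular points: -3/4 + (1/28)*sqrt(777).


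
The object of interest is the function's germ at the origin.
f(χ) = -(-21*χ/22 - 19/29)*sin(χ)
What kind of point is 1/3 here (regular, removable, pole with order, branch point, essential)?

The point is a regular point.

There is no denominator, hence no pole anywhere.
The factor -sin(χ) is entire.
So the germ continues analytically to 1/3.


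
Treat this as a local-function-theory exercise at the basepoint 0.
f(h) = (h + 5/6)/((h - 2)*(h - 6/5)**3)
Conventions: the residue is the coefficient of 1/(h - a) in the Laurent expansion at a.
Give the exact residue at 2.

The residue is 2125/384.

At the order-1 pole 2 set g(h) = (h - (2))*f(h) = (h + 5/6)/(h - 6/5)**3.
Simple pole: residue = g(a) at a = 2, which is 2125/384.


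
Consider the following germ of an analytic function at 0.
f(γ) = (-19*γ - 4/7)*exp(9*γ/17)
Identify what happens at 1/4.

There is no denominator, hence no pole anywhere.
The factor exp(9*γ/17) is entire.
So the germ continues analytically to 1/4.

The point is a regular point.


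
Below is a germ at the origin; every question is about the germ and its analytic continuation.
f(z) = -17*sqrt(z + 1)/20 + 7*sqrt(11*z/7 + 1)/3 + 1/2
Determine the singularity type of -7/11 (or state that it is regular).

The term (7/3)*sqrt(1 - z/(-7/11)) has argument 1 - -7/11/(-7/11) = 0 at -7/11: a square-root (algebraic, two-sheeted) branch point; the remaining terms are analytic or single-valued there.

The point is an algebraic (square-root) branch point.


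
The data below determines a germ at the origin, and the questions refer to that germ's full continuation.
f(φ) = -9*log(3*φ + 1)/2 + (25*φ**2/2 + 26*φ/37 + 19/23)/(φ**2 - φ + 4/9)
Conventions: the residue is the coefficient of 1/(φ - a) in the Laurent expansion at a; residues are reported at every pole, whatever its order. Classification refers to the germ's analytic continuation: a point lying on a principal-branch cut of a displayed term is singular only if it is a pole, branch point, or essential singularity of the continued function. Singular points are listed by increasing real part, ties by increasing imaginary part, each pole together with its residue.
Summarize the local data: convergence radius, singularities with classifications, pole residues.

Radius of convergence at 0: 1/3.
At -1/3: a logarithmic branch point.
At (1/2) - ((1/6)*sqrt(7))*i: a pole of order 1; residue (977/148) + ((57347/71484)*sqrt(7))*i.
At (1/2) + ((1/6)*sqrt(7))*i: a pole of order 1; residue (977/148) - ((57347/71484)*sqrt(7))*i.

Denominator factor (φ**2 - φ + 4/9): discriminant -7/9, complex-conjugate roots (1/2) + ((1/6)*sqrt(7))*i and (1/2) - ((1/6)*sqrt(7))*i; poles of order 1, moduli 2/3 and 2/3.
Branch term (-9/2)*log(1 - φ/(-1/3)): its argument vanishes at φ = -1/3, a logarithmic branch point, modulus 1/3.
The radius of convergence is the smallest modulus among the singular points: 1/3.
The branch term is analytic at (1/2) - ((1/6)*sqrt(7))*i and contributes nothing to the residue; only the rational part matters.
The factor φ**2 - φ + 4/9 splits as (φ - a)(φ - a') with a = (1/2) - ((1/6)*sqrt(7))*i, a' = (1/2) + ((1/6)*sqrt(7))*i. At the order-1 pole a set g(φ) = (φ - a)*(rational part) = [25*φ**2/2 + 26*φ/37 + 19/23] / (φ - a').
Simple pole: residue = g(a) at a = (1/2) - ((1/6)*sqrt(7))*i, which is (977/148) + ((57347/71484)*sqrt(7))*i.
The branch term is analytic at (1/2) + ((1/6)*sqrt(7))*i and contributes nothing to the residue; only the rational part matters.
The factor φ**2 - φ + 4/9 splits as (φ - a)(φ - a') with a = (1/2) + ((1/6)*sqrt(7))*i, a' = (1/2) - ((1/6)*sqrt(7))*i. At the order-1 pole a set g(φ) = (φ - a)*(rational part) = [25*φ**2/2 + 26*φ/37 + 19/23] / (φ - a').
Simple pole: residue = g(a) at a = (1/2) + ((1/6)*sqrt(7))*i, which is (977/148) - ((57347/71484)*sqrt(7))*i.
List the singular points by increasing real part (a conjugate pair: the negative imaginary part first).


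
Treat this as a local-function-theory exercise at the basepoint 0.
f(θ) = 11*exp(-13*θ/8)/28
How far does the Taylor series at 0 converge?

The factor exp(-13*θ/8) is entire and contributes no finite singular point.
The polynomial part has no poles.
No finite singular points: the Taylor series at 0 converges everywhere.

The radius of convergence is infinite.


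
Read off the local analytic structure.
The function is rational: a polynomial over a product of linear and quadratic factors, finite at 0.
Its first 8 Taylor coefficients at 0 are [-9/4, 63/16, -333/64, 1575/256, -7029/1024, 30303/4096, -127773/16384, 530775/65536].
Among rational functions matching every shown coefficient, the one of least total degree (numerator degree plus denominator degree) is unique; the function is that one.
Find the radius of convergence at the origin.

The radius of convergence is 1.

No rational of total degree below 2 reproduces all 8 coefficients; solving the [0/2] Pade equations on them gives f(d) = -3/((d + 1)*(d + 4/3)), whose expansion matches every shown term.
Denominator factor (d + 1): pole of order 1 at -1, modulus 1.
Denominator factor (d + 4/3): pole of order 1 at -4/3, modulus 4/3.
The radius of convergence is the smallest modulus among the singular points: 1.


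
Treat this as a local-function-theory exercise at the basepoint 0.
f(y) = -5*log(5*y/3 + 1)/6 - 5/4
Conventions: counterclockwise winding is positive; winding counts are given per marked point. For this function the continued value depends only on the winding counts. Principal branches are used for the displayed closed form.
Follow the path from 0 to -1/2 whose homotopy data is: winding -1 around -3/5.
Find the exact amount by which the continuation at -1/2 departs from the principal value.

The rational part is single-valued and drops out of the difference; each branch term changes only by its own monodromy.
(-5/6)*log(1 - y/(-3/5)): each positive loop around -3/5 adds 2*pi*i to the log, so winding -1 contributes (-5/6)*(-1)*2*pi*i = (5/3)*pi*i.
Summing the contributions at y = -1/2 gives (5/3)*pi*i.

Continued minus principal equals (5/3)*pi*i.


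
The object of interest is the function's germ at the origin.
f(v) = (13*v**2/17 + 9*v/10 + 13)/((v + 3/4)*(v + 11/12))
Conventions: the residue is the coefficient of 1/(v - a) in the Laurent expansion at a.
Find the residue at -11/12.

The residue is -156887/2040.

At the order-1 pole -11/12 set g(v) = (v - (-11/12))*f(v) = (13*v**2/17 + 9*v/10 + 13)/(v + 3/4).
Simple pole: residue = g(a) at a = -11/12, which is -156887/2040.


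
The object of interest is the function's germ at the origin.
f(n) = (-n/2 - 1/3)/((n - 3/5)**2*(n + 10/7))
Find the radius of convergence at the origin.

The radius of convergence is 3/5.

Denominator factor (n - 3/5)^2: pole of order 2 at 3/5, modulus 3/5.
Denominator factor (n + 10/7): pole of order 1 at -10/7, modulus 10/7.
The radius of convergence is the smallest modulus among the singular points: 3/5.


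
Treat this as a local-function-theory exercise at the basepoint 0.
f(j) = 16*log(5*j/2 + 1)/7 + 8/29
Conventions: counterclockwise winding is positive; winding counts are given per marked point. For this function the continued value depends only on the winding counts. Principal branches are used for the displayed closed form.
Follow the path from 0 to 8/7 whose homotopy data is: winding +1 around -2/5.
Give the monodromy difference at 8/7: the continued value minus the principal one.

Continued minus principal equals (32/7)*pi*i.

The rational part is single-valued and drops out of the difference; each branch term changes only by its own monodromy.
(16/7)*log(1 - j/(-2/5)): each positive loop around -2/5 adds 2*pi*i to the log, so winding +1 contributes (16/7)*(1)*2*pi*i = (32/7)*pi*i.
Summing the contributions at j = 8/7 gives (32/7)*pi*i.


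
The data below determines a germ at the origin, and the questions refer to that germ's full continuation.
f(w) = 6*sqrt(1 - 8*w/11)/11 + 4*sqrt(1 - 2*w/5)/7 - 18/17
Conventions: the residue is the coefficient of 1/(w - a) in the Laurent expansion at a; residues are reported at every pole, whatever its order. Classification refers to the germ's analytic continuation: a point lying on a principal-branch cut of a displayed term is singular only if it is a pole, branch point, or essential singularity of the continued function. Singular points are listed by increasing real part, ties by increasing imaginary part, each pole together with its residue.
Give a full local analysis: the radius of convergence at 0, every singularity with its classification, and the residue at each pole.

Radius of convergence at 0: 11/8.
At 11/8: an algebraic (square-root) branch point.
At 5/2: an algebraic (square-root) branch point.

Branch term (4/7)*sqrt(1 - w/(5/2)): its argument vanishes at w = 5/2, a square-root branch point, modulus 5/2.
Branch term (6/11)*sqrt(1 - w/(11/8)): its argument vanishes at w = 11/8, a square-root branch point, modulus 11/8.
The radius of convergence is the smallest modulus among the singular points: 11/8.
List the singular points by increasing real part (a conjugate pair: the negative imaginary part first).


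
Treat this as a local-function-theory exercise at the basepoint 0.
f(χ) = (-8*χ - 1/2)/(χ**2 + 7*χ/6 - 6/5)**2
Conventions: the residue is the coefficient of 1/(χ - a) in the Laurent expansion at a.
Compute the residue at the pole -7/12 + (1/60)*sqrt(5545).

The residue is -(9000/1229881)*sqrt(5545).

The factor χ**2 + 7*χ/6 - 6/5 splits as (χ - a)(χ - a') with a = -7/12 + (1/60)*sqrt(5545), a' = -7/12 - (1/60)*sqrt(5545). At the order-2 pole a set g(χ) = (χ - a)^2*f(χ) = [-8*χ - 1/2] / (χ - a')^2.
Order-2 pole: residue = g'(a); g'(-7/12 + (1/60)*sqrt(5545)) = -(9000/1229881)*sqrt(5545), so the residue is -(9000/1229881)*sqrt(5545).


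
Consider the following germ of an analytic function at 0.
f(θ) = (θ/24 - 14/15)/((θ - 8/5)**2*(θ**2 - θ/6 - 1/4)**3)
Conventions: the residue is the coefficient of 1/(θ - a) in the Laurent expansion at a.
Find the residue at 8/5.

The residue is 64571625000/141202341361.

At the order-2 pole 8/5 set g(θ) = (θ - (8/5))^2*f(θ) = (θ/24 - 14/15)/(θ**2 - θ/6 - 1/4)**3.
Order-2 pole: residue = g'(a); g'(8/5) = 64571625000/141202341361, so the residue is 64571625000/141202341361.


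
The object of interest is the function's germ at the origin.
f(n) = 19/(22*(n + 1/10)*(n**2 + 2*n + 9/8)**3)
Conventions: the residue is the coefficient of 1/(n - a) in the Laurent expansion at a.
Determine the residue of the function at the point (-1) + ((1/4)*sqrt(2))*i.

The residue is (-38000000/71931233) + ((1759343760/71931233)*sqrt(2))*i.

The factor n**2 + 2*n + 9/8 splits as (n - a)(n - a') with a = (-1) + ((1/4)*sqrt(2))*i, a' = (-1) - ((1/4)*sqrt(2))*i. At the order-3 pole a set g(n) = (n - a)^3*f(n) = [19/(22*(n + 1/10))] / (n - a')^3.
Order-3 pole: residue = g''(a)/2; g''((-1) + ((1/4)*sqrt(2))*i) = (-76000000/71931233) + ((3518687520/71931233)*sqrt(2))*i, so the residue is (-38000000/71931233) + ((1759343760/71931233)*sqrt(2))*i.


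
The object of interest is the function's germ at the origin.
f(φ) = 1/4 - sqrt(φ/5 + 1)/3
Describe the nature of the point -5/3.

There is no denominator, hence no pole anywhere.
Branch term sqrt(1 - φ/(-5)): argument at -5/3 is 2/3, nonzero, so -5/3 is not its branch point (a point on a principal cut is still regular for the continued germ).
So the germ continues analytically to -5/3.

The point is a regular point.


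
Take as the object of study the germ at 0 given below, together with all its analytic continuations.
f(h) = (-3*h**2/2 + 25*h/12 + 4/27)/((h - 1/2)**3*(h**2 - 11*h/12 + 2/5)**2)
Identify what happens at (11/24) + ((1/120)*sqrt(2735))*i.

The denominator factor h**2 - 11*h/12 + 2/5 vanishes at (11/24) + ((1/120)*sqrt(2735))*i and appears to the power 2; the numerator there equals (9269/8640) + ((17/2880)*sqrt(2735))*i, nonzero, and no other factor vanishes.
Hence a pole whose order is the multiplicity, 2.

The point is a pole of order 2.


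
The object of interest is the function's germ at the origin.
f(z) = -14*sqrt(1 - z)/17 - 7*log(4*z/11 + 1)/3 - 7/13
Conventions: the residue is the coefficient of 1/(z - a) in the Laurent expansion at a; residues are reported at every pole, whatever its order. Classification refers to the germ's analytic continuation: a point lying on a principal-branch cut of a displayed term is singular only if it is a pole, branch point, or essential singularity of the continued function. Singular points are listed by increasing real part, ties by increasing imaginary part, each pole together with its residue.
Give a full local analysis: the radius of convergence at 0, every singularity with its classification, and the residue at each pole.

Radius of convergence at 0: 1.
At -11/4: a logarithmic branch point.
At 1: an algebraic (square-root) branch point.

Branch term (-14/17)*sqrt(1 - z/(1)): its argument vanishes at z = 1, a square-root branch point, modulus 1.
Branch term (-7/3)*log(1 - z/(-11/4)): its argument vanishes at z = -11/4, a logarithmic branch point, modulus 11/4.
The radius of convergence is the smallest modulus among the singular points: 1.
List the singular points by increasing real part (a conjugate pair: the negative imaginary part first).


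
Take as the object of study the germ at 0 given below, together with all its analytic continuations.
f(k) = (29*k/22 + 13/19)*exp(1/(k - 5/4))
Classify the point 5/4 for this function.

The exponent 1/(k - (5/4)) has a pole at 5/4, so exp(1/(k - (5/4))) takes every nonzero value near it: an essential singularity (not a pole of any order).

The point is an essential singularity.


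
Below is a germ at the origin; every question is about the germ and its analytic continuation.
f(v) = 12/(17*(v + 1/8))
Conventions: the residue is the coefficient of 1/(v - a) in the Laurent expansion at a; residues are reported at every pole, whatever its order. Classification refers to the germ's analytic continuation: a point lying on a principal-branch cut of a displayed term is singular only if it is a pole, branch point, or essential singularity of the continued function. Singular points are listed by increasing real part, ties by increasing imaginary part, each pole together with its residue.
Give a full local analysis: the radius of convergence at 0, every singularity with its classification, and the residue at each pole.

Radius of convergence at 0: 1/8.
At -1/8: a pole of order 1; residue 12/17.

Denominator factor (v + 1/8): pole of order 1 at -1/8, modulus 1/8.
The radius of convergence is the smallest modulus among the singular points: 1/8.
At the order-1 pole -1/8 set g(v) = (v - (-1/8))*f(v) = 12/17.
Simple pole: residue = g(a) at a = -1/8, which is 12/17.


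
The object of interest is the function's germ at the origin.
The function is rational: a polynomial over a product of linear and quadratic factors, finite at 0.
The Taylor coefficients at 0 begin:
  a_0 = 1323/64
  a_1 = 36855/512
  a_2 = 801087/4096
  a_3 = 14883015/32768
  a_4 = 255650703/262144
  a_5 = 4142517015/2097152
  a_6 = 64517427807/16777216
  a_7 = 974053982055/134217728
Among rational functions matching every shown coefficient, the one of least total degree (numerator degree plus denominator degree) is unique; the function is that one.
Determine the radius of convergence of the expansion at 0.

The radius of convergence is 2/3.

No rational of total degree below 6 reproduces all 8 coefficients; solving the [2/4] Pade equations on them gives f(x) = (22*x**2/9 + x - 7)/((x - 2/3)**3*(x + 8/7)), whose expansion matches every shown term.
Denominator factor (x + 8/7): pole of order 1 at -8/7, modulus 8/7.
Denominator factor (x - 2/3)^3: pole of order 3 at 2/3, modulus 2/3.
The radius of convergence is the smallest modulus among the singular points: 2/3.


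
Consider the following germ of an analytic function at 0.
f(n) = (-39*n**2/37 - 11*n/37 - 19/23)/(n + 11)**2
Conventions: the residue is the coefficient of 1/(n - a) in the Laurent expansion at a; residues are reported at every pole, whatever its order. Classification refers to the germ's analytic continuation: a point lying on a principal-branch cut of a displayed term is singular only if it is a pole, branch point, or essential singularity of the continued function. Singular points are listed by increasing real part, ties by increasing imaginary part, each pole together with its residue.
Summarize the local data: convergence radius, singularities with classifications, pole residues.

Denominator factor (n + 11)^2: pole of order 2 at -11, modulus 11.
The radius of convergence is the smallest modulus among the singular points: 11.
At the order-2 pole -11 set g(n) = (n - (-11))^2*f(n) = -39*n**2/37 - 11*n/37 - 19/23.
Order-2 pole: residue = g'(a); g'(-11) = 847/37, so the residue is 847/37.

Radius of convergence at 0: 11.
At -11: a pole of order 2; residue 847/37.


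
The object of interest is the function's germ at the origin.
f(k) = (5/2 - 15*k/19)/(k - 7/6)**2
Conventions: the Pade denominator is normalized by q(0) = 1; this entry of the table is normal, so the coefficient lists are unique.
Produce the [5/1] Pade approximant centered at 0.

The Pade approximant has numerator coefficients [90/49, 388800/514843, 1866240/3603901, 8398080/25227307, 33592320/176591149, 100776960/1236138043]; denominator coefficients [1, -78/79].

Taylor coefficients needed (expand at 0): a_0 = 90/49, a_1 = 16740/6517, a_2 = 139320/45619, a_3 = 1069200/319333, a_4 = 7814880/2235331, a_5 = 55287360/15647317, a_6 = 54587520/15647317.
Write the denominator as Q(k) = 1 + q1*k. Requiring Q*f - P = O(k^7) with deg P <= 5 kills the coefficients of k^6..k^6 in Q*f:
  k^6: a_6 + q1*a_5 = 0, i.e. 54587520/15647317 + (55287360/15647317)*q1 = 0.
Solving this linear system: q1 = -78/79.
The numerator is Q*f truncated at degree 5: P0 = a_0 = 90/49; P1 = a_1 + q1*a_0 = 388800/514843; P2 = a_2 + q1*a_1 = 1866240/3603901; P3 = a_3 + q1*a_2 = 8398080/25227307; P4 = a_4 + q1*a_3 = 33592320/176591149; P5 = a_5 + q1*a_4 = 100776960/1236138043.


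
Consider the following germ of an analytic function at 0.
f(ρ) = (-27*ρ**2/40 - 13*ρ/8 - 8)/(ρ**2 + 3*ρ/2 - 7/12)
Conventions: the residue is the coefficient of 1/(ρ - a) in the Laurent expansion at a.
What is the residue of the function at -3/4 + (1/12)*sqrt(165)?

The factor ρ**2 + 3*ρ/2 - 7/12 splits as (ρ - a)(ρ - a') with a = -3/4 + (1/12)*sqrt(165), a' = -3/4 - (1/12)*sqrt(165). At the order-1 pole a set g(ρ) = (ρ - a)*f(ρ) = [-27*ρ**2/40 - 13*ρ/8 - 8] / (ρ - a').
Simple pole: residue = g(a) at a = -3/4 + (1/12)*sqrt(165), which is -49/160 - (2539/8800)*sqrt(165).

The residue is -49/160 - (2539/8800)*sqrt(165).


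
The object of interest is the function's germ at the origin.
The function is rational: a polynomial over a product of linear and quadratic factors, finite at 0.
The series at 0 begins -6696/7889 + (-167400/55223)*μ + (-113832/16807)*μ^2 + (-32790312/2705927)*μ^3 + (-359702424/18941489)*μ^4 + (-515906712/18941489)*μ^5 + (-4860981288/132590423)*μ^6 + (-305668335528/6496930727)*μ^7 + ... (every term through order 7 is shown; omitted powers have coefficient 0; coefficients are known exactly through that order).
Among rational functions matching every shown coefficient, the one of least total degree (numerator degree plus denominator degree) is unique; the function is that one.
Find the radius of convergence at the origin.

No rational of total degree below 4 reproduces all 8 coefficients; solving the [0/4] Pade equations on them gives f(μ) = -31/(23*(μ - 7/6)**3*(μ - 1)), whose expansion matches every shown term.
Denominator factor (μ - 1): pole of order 1 at 1, modulus 1.
Denominator factor (μ - 7/6)^3: pole of order 3 at 7/6, modulus 7/6.
The radius of convergence is the smallest modulus among the singular points: 1.

The radius of convergence is 1.


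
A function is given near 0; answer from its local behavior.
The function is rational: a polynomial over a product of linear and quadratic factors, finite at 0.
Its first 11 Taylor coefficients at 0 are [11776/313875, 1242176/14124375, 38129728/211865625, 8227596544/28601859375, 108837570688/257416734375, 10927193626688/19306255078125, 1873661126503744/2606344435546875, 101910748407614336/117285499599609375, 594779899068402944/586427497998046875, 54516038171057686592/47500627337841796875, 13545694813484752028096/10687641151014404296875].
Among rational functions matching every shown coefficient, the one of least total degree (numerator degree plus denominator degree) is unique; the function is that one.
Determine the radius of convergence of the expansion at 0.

No rational of total degree below 9 reproduces all 11 coefficients; solving the [1/8] Pade equations on them gives f(δ) = (δ/40 - 23/31)/((δ - 9/8)**2*(δ**2 + δ/2 - 5/2)**3), whose expansion matches every shown term.
Denominator factor (δ - 9/8)^2: pole of order 2 at 9/8, modulus 9/8.
Denominator factor (δ**2 + δ/2 - 5/2)^3: discriminant 41/4, real irrational roots -1/4 + (1/4)*sqrt(41) and -1/4 - (1/4)*sqrt(41); poles of order 3, moduli -1/4 + (1/4)*sqrt(41) and 1/4 + (1/4)*sqrt(41).
The radius of convergence is the smallest modulus among the singular points: 9/8.

The radius of convergence is 9/8.


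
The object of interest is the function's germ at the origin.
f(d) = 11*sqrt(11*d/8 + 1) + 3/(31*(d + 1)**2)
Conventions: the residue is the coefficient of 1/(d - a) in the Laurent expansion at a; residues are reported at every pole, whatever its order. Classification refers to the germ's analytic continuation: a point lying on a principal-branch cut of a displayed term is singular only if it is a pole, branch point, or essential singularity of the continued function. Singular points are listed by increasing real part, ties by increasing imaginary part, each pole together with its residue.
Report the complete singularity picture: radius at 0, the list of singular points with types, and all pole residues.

Denominator factor (d + 1)^2: pole of order 2 at -1, modulus 1.
Branch term (11)*sqrt(1 - d/(-8/11)): its argument vanishes at d = -8/11, a square-root branch point, modulus 8/11.
The radius of convergence is the smallest modulus among the singular points: 8/11.
The branch term is analytic at -1 and contributes nothing to the residue; only the rational part matters.
At the order-2 pole -1 set g(d) = (d - (-1))^2*(rational part) = 3/31.
Order-2 pole: residue = g'(a); g'(-1) = 0, so the residue is 0.
List the singular points by increasing real part (a conjugate pair: the negative imaginary part first).

Radius of convergence at 0: 8/11.
At -1: a pole of order 2; residue 0.
At -8/11: an algebraic (square-root) branch point.


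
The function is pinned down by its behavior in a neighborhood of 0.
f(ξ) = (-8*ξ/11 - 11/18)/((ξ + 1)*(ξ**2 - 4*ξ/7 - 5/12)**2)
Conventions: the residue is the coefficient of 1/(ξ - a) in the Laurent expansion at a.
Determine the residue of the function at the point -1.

At the order-1 pole -1 set g(ξ) = (ξ - (-1))*f(ξ) = (-8*ξ/11 - 11/18)/(ξ**2 - 4*ξ/7 - 5/12)**2.
Simple pole: residue = g(a) at a = -1, which is 9016/103499.

The residue is 9016/103499.


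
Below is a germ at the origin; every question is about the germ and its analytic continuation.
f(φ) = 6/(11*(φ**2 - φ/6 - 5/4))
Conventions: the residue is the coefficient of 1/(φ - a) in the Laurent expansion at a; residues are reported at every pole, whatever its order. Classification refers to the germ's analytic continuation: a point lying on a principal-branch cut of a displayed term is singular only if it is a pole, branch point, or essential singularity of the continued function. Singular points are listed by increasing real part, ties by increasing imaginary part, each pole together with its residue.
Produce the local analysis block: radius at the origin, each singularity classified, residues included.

Denominator factor (φ**2 - φ/6 - 5/4): discriminant 181/36, real irrational roots 1/12 + (1/12)*sqrt(181) and 1/12 - (1/12)*sqrt(181); poles of order 1, moduli 1/12 + (1/12)*sqrt(181) and -1/12 + (1/12)*sqrt(181).
The radius of convergence is the smallest modulus among the singular points: -1/12 + (1/12)*sqrt(181).
The factor φ**2 - φ/6 - 5/4 splits as (φ - a)(φ - a') with a = 1/12 - (1/12)*sqrt(181), a' = 1/12 + (1/12)*sqrt(181). At the order-1 pole a set g(φ) = (φ - a)*f(φ) = [6/11] / (φ - a').
Simple pole: residue = g(a) at a = 1/12 - (1/12)*sqrt(181), which is -(36/1991)*sqrt(181).
The factor φ**2 - φ/6 - 5/4 splits as (φ - a)(φ - a') with a = 1/12 + (1/12)*sqrt(181), a' = 1/12 - (1/12)*sqrt(181). At the order-1 pole a set g(φ) = (φ - a)*f(φ) = [6/11] / (φ - a').
Simple pole: residue = g(a) at a = 1/12 + (1/12)*sqrt(181), which is (36/1991)*sqrt(181).
List the singular points by increasing real part (a conjugate pair: the negative imaginary part first).

Radius of convergence at 0: -1/12 + (1/12)*sqrt(181).
At 1/12 - (1/12)*sqrt(181): a pole of order 1; residue -(36/1991)*sqrt(181).
At 1/12 + (1/12)*sqrt(181): a pole of order 1; residue (36/1991)*sqrt(181).


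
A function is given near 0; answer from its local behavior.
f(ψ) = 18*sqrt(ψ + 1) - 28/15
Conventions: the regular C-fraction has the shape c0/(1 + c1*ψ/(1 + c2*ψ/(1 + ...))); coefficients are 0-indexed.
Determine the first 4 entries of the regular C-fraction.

The regular C-fraction coefficients are [242/15, -135/242, 391/484, 121/1564].

Taylor coefficients (expand at 0): a_0 = 242/15, a_1 = 9, a_2 = -9/4, a_3 = 9/8.
c0 = a_0 = 242/15. Peel one level at a time: if S = 1 + c*ψ/S' with S'(0) = 1, then c is the ψ-coefficient of S and S' = c*ψ/(S - 1).
S_1 = c0/f = 1 + (-135/242)*ψ + (52785/117128)*ψ^2 + ...; c1 = -135/242.
S_2 = c1*ψ/(S_1 - 1) = 1 + (391/484)*ψ + (-1/16)*ψ^2 + ...; c2 = 391/484.
S_3 = c2*ψ/(S_2 - 1) = 1 + (121/1564)*ψ + ...; c3 = 121/1564.


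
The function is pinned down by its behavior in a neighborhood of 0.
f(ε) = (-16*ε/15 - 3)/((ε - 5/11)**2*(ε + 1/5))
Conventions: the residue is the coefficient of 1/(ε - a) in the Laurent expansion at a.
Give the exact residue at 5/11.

The residue is 25289/3888.

At the order-2 pole 5/11 set g(ε) = (ε - (5/11))^2*f(ε) = (-16*ε/15 - 3)/(ε + 1/5).
Order-2 pole: residue = g'(a); g'(5/11) = 25289/3888, so the residue is 25289/3888.


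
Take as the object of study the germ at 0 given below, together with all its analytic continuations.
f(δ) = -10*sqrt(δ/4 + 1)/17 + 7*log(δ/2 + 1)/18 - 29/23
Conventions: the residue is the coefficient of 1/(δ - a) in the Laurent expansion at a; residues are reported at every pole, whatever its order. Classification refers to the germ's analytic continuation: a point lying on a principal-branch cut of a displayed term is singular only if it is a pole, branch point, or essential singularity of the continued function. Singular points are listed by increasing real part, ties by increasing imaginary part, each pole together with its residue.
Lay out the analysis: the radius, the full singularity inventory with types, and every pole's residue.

Branch term (-10/17)*sqrt(1 - δ/(-4)): its argument vanishes at δ = -4, a square-root branch point, modulus 4.
Branch term (7/18)*log(1 - δ/(-2)): its argument vanishes at δ = -2, a logarithmic branch point, modulus 2.
The radius of convergence is the smallest modulus among the singular points: 2.
List the singular points by increasing real part (a conjugate pair: the negative imaginary part first).

Radius of convergence at 0: 2.
At -4: an algebraic (square-root) branch point.
At -2: a logarithmic branch point.


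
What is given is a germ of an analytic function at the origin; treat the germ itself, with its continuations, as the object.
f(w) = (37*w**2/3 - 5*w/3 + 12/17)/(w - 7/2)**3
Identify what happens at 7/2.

The denominator factor w - 7/2 vanishes at 7/2 and appears to the power 3; the numerator there equals 9925/68, nonzero, and no other factor vanishes.
Hence a pole whose order is the multiplicity, 3.

The point is a pole of order 3.


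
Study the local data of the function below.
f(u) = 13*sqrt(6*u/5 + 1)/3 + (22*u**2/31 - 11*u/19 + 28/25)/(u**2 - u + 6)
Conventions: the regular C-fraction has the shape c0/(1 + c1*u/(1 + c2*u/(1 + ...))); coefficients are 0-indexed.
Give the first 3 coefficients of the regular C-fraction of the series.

Taylor coefficients (expand at 0): a_0 = 113/25, a_1 = 21671/8550, a_2 = -1119139/1590300.
c0 = a_0 = 113/25. Peel one level at a time: if S = 1 + c*u/S' with S'(0) = 1, then c is the u-coefficient of S and S' = c*u/(S - 1).
S_1 = c0/f = 1 + (-21671/38646)*u + (10883486885/23149456398)*u^2 + ...; c1 = -21671/38646.
S_2 = c1*u/(S_1 - 1) = 1 + (10883486885/12981210723)*u + ...; c2 = 10883486885/12981210723.

The regular C-fraction coefficients are [113/25, -21671/38646, 10883486885/12981210723].


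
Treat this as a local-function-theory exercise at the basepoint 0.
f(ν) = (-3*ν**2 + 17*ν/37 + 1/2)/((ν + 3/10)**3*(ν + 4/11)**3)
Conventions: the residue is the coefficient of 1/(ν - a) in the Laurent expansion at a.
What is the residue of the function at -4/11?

The residue is -65233641000/621859.

At the order-3 pole -4/11 set g(ν) = (ν - (-4/11))^3*f(ν) = (-3*ν**2 + 17*ν/37 + 1/2)/(ν + 3/10)**3.
Order-3 pole: residue = g''(a)/2; g''(-4/11) = -130467282000/621859, so the residue is -65233641000/621859.


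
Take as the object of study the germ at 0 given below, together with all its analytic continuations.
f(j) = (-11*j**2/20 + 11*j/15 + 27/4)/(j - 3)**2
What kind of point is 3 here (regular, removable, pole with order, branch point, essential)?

The point is a pole of order 2.

The denominator factor j - 3 vanishes at 3 and appears to the power 2; the numerator there equals 4, nonzero, and no other factor vanishes.
Hence a pole whose order is the multiplicity, 2.


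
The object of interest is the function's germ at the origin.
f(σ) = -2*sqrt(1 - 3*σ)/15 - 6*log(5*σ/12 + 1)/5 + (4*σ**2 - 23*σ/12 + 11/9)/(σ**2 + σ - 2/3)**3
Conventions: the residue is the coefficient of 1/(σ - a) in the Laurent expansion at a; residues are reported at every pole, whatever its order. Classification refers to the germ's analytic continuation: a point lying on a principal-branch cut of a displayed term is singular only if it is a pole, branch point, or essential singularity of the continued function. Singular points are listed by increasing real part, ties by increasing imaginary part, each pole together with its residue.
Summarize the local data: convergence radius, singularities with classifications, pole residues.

Denominator factor (σ**2 + σ - 2/3)^3: discriminant 11/3, real irrational roots -1/2 + (1/6)*sqrt(33) and -1/2 - (1/6)*sqrt(33); poles of order 3, moduli -1/2 + (1/6)*sqrt(33) and 1/2 + (1/6)*sqrt(33).
Branch term (-2/15)*sqrt(1 - σ/(1/3)): its argument vanishes at σ = 1/3, a square-root branch point, modulus 1/3.
Branch term (-6/5)*log(1 - σ/(-12/5)): its argument vanishes at σ = -12/5, a logarithmic branch point, modulus 12/5.
The radius of convergence is the smallest modulus among the singular points: 1/3.
The branch terms are analytic at -1/2 - (1/6)*sqrt(33) and contribute nothing to the residue; only the rational part matters.
The factor σ**2 + σ - 2/3 splits as (σ - a)(σ - a') with a = -1/2 - (1/6)*sqrt(33), a' = -1/2 + (1/6)*sqrt(33). At the order-3 pole a set g(σ) = (σ - a)^3*(rational part) = [4*σ**2 - 23*σ/12 + 11/9] / (σ - a')^3.
Order-3 pole: residue = g''(a)/2; g''(-1/2 - (1/6)*sqrt(33)) = -(423/2662)*sqrt(33), so the residue is -(423/5324)*sqrt(33).
The branch terms are analytic at -1/2 + (1/6)*sqrt(33) and contribute nothing to the residue; only the rational part matters.
The factor σ**2 + σ - 2/3 splits as (σ - a)(σ - a') with a = -1/2 + (1/6)*sqrt(33), a' = -1/2 - (1/6)*sqrt(33). At the order-3 pole a set g(σ) = (σ - a)^3*(rational part) = [4*σ**2 - 23*σ/12 + 11/9] / (σ - a')^3.
Order-3 pole: residue = g''(a)/2; g''(-1/2 + (1/6)*sqrt(33)) = (423/2662)*sqrt(33), so the residue is (423/5324)*sqrt(33).
List the singular points by increasing real part (a conjugate pair: the negative imaginary part first).

Radius of convergence at 0: 1/3.
At -12/5: a logarithmic branch point.
At -1/2 - (1/6)*sqrt(33): a pole of order 3; residue -(423/5324)*sqrt(33).
At 1/3: an algebraic (square-root) branch point.
At -1/2 + (1/6)*sqrt(33): a pole of order 3; residue (423/5324)*sqrt(33).


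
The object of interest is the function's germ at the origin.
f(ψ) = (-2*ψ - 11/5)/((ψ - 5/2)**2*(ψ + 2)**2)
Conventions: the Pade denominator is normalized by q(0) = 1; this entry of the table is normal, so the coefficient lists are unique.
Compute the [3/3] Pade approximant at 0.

Taylor coefficients needed (expand at 0): a_0 = -11/125, a_1 = -39/625, a_2 = -273/12500, a_3 = -367/15625, a_4 = -699/250000, a_5 = -43617/6250000, a_6 = 29923/125000000.
Write the denominator as Q(ψ) = 1 + q1*ψ + q2*ψ^2 + q3*ψ^3. Requiring Q*f - P = O(ψ^7) with deg P <= 3 kills the coefficients of ψ^4..ψ^6 in Q*f:
  ψ^4: a_4 + q1*a_3 + q2*a_2 + q3*a_1 = 0, i.e. -699/250000 + (-367/15625)*q1 + (-273/12500)*q2 + (-39/625)*q3 = 0.
  ψ^5: a_5 + q1*a_4 + q2*a_3 + q3*a_2 = 0, i.e. -43617/6250000 + (-699/250000)*q1 + (-367/15625)*q2 + (-273/12500)*q3 = 0.
  ψ^6: a_6 + q1*a_5 + q2*a_4 + q3*a_3 = 0, i.e. 29923/125000000 + (-43617/6250000)*q1 + (-699/250000)*q2 + (-367/15625)*q3 = 0.
Solving this linear system: q1 = 920289/4489295, q2 = -27699981/89785900, q3 = -125623/8978590.
The numerator is Q*f truncated at degree 3: P0 = a_0 = -11/125; P1 = a_1 + q1*a_0 = -9027936/112232375; P2 = a_2 + q1*a_1 + q2*a_0 = -839808/112232375; P3 = a_3 + q1*a_2 + q2*a_1 + q3*a_0 = -839808/112232375.

The Pade approximant has numerator coefficients [-11/125, -9027936/112232375, -839808/112232375, -839808/112232375]; denominator coefficients [1, 920289/4489295, -27699981/89785900, -125623/8978590].


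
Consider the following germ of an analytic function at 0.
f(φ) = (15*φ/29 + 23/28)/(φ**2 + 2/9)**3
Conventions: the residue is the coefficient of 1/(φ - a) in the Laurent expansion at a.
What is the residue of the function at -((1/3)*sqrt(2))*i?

The factor φ**2 + 2/9 splits as (φ - a)(φ - a') with a = -((1/3)*sqrt(2))*i, a' = ((1/3)*sqrt(2))*i. At the order-3 pole a set g(φ) = (φ - a)^3*f(φ) = [15*φ/29 + 23/28] / (φ - a')^3.
Order-3 pole: residue = g''(a)/2; g''(-((1/3)*sqrt(2))*i) = ((16767/1792)*sqrt(2))*i, so the residue is ((16767/3584)*sqrt(2))*i.

The residue is ((16767/3584)*sqrt(2))*i.


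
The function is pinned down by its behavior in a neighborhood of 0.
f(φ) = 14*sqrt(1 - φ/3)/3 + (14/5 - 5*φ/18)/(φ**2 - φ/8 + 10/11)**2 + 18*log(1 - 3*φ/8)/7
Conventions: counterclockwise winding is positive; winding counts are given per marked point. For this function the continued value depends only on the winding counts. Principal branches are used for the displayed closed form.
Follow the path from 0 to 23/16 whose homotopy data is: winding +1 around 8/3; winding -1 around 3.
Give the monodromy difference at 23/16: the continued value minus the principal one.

The rational part is single-valued and drops out of the difference; each branch term changes only by its own monodromy.
(18/7)*log(1 - φ/(8/3)): each positive loop around 8/3 adds 2*pi*i to the log, so winding +1 contributes (18/7)*(1)*2*pi*i = (36/7)*pi*i.
(14/3)*sqrt(1 - φ/(3)): winding -1 is odd, the square root flips sign, contributing -2*(14/3)*sqrt(1 - (23/16)/(3)) = -2*(14/3)*sqrt(25/48) = -(35/9)*sqrt(3).
Summing the contributions at φ = 23/16 gives (-(35/9)*sqrt(3)) + ((36/7)*pi)*i.

Continued minus principal equals (-(35/9)*sqrt(3)) + ((36/7)*pi)*i.


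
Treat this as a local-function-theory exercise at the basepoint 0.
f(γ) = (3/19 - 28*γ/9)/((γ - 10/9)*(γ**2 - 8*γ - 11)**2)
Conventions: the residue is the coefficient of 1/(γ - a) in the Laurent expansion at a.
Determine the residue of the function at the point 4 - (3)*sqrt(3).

The residue is 411237/86758598 - (24321589/21082339314)*sqrt(3).

The factor γ**2 - 8*γ - 11 splits as (γ - a)(γ - a') with a = 4 - (3)*sqrt(3), a' = 4 + (3)*sqrt(3). At the order-2 pole a set g(γ) = (γ - a)^2*f(γ) = [(3/19 - 28*γ/9)/(γ - 10/9)] / (γ - a')^2.
Order-2 pole: residue = g'(a); g'(4 - (3)*sqrt(3)) = 411237/86758598 - (24321589/21082339314)*sqrt(3), so the residue is 411237/86758598 - (24321589/21082339314)*sqrt(3).
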